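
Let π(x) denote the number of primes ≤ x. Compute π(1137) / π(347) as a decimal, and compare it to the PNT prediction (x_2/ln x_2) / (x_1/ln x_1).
π(1137)/π(347) = 189/69 ≈ 2.7391;  PNT prediction ≈ 2.7240.

π(347) = 69 and π(1137) = 189, so π(1137)/π(347) ≈ 2.7391. The PNT-predicted ratio is (1137/ln(1137)) / (347/ln(347)) ≈ 2.7240. The two agree to within a few percent, as expected.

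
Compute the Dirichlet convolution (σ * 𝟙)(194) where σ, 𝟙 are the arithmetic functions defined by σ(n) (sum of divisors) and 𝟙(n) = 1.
(σ * 𝟙)(194) = 396

Divisors of 194: [1, 2, 97, 194]. For each d | 194:
  d = 1: σ(1) · 𝟙(194/1) = 1 · 1 = 1
  d = 2: σ(2) · 𝟙(194/2) = 3 · 1 = 3
  d = 97: σ(97) · 𝟙(194/97) = 98 · 1 = 98
  d = 194: σ(194) · 𝟙(194/194) = 294 · 1 = 294
Summing: (σ * 𝟙)(194) = 1 + 3 + 98 + 294 = 396.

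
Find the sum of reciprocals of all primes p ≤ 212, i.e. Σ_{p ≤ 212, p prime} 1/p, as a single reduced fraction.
Σ 1/p = 3215488142498485484492183158345029261034221047849345857469577412562094716564064084247/1645783550795210387735581011435590727981167322669649249414629852197255934130751870910

π(212) = 47, so the primes ≤ 212 are [2, 3, 5, 7, 11, 13, 17, 19, 23, 29, 31, 37, 41, 43, 47, 53, 59, 61, 67, 71, 73, 79, 83, 89, 97, 101, 103, 107, 109, 113, 127, 131, 137, 139, 149, 151, 157, 163, 167, 173, 179, 181, 191, 193, 197, 199, 211]. Summing 1/p over these primes: 3215488142498485484492183158345029261034221047849345857469577412562094716564064084247/1645783550795210387735581011435590727981167322669649249414629852197255934130751870910 ≈ 1.9538. Mertens estimate ln ln(212) + 0.2615 ≈ 1.9398.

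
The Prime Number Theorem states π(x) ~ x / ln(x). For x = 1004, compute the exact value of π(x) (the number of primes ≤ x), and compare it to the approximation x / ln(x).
π(1004) = 168;  x/ln(x) ≈ 145.26;  relative error ≈ 13.54%.

Directly count primes up to 1004: π(1004) = 168. The PNT approximation gives 1004/ln(1004) ≈ 1004/6.91175 ≈ 145.26. Relative error (π(x) − x/ln(x)) / π(x) ≈ 13.54%; the approximation is known to undercount slightly (Li(x) is a better estimate).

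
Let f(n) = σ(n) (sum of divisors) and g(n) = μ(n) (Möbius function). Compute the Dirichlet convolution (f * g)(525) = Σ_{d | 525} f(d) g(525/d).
(σ * μ)(525) = 525

Divisors of 525: [1, 3, 5, 7, 15, 21, 25, 35, 75, 105, 175, 525]. For each d | 525:
  d = 1: σ(1) · μ(525/1) = 1 · 0 = 0
  d = 3: σ(3) · μ(525/3) = 4 · 0 = 0
  d = 5: σ(5) · μ(525/5) = 6 · -1 = -6
  d = 7: σ(7) · μ(525/7) = 8 · 0 = 0
  d = 15: σ(15) · μ(525/15) = 24 · 1 = 24
  d = 21: σ(21) · μ(525/21) = 32 · 0 = 0
  d = 25: σ(25) · μ(525/25) = 31 · 1 = 31
  d = 35: σ(35) · μ(525/35) = 48 · 1 = 48
  d = 75: σ(75) · μ(525/75) = 124 · -1 = -124
  d = 105: σ(105) · μ(525/105) = 192 · -1 = -192
  d = 175: σ(175) · μ(525/175) = 248 · -1 = -248
  d = 525: σ(525) · μ(525/525) = 992 · 1 = 992
Summing: (σ * μ)(525) = 0 + 0 + -6 + 0 + 24 + 0 + 31 + 48 + -124 + -192 + -248 + 992 = 525.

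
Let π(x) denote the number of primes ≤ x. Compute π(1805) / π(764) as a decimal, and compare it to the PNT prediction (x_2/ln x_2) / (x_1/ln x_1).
π(1805)/π(764) = 279/135 ≈ 2.0667;  PNT prediction ≈ 2.0917.

π(764) = 135 and π(1805) = 279, so π(1805)/π(764) ≈ 2.0667. The PNT-predicted ratio is (1805/ln(1805)) / (764/ln(764)) ≈ 2.0917. The two agree to within a few percent, as expected.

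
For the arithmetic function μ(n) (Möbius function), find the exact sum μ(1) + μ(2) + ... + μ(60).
Σ_{n ≤ 60} μ(n) = -1

Compute μ(n) for each 1 ≤ n ≤ 60: μ(1) = 1, μ(2) = -1, μ(3) = -1, μ(4) = 0, μ(5) = -1, μ(6) = 1, μ(7) = -1, μ(8) = 0, μ(9) = 0, μ(10) = 1, μ(11) = -1, μ(12) = 0, μ(13) = -1, μ(14) = 1, μ(15) = 1, μ(16) = 0, μ(17) = -1, μ(18) = 0, μ(19) = -1, μ(20) = 0, μ(21) = 1, μ(22) = 1, μ(23) = -1, μ(24) = 0, μ(25) = 0, μ(26) = 1, μ(27) = 0, μ(28) = 0, μ(29) = -1, μ(30) = -1, μ(31) = -1, μ(32) = 0, μ(33) = 1, μ(34) = 1, μ(35) = 1, μ(36) = 0, μ(37) = -1, μ(38) = 1, μ(39) = 1, μ(40) = 0, μ(41) = -1, μ(42) = -1, μ(43) = -1, μ(44) = 0, μ(45) = 0, μ(46) = 1, μ(47) = -1, μ(48) = 0, μ(49) = 0, μ(50) = 0, μ(51) = 1, μ(52) = 0, μ(53) = -1, μ(54) = 0, μ(55) = 1, μ(56) = 0, μ(57) = 1, μ(58) = 1, μ(59) = -1, μ(60) = 0. Summing all 60 values: -1. (Mertens function M(x) = Σ_{n ≤ x} μ(n); on average M(x) should be small (PNT ⟺ M(x) = o(x)).)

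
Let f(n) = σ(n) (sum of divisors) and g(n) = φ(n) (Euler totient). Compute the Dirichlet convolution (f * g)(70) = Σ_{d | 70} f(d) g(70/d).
(σ * φ)(70) = 560

Divisors of 70: [1, 2, 5, 7, 10, 14, 35, 70]. For each d | 70:
  d = 1: σ(1) · φ(70/1) = 1 · 24 = 24
  d = 2: σ(2) · φ(70/2) = 3 · 24 = 72
  d = 5: σ(5) · φ(70/5) = 6 · 6 = 36
  d = 7: σ(7) · φ(70/7) = 8 · 4 = 32
  d = 10: σ(10) · φ(70/10) = 18 · 6 = 108
  d = 14: σ(14) · φ(70/14) = 24 · 4 = 96
  d = 35: σ(35) · φ(70/35) = 48 · 1 = 48
  d = 70: σ(70) · φ(70/70) = 144 · 1 = 144
Summing: (σ * φ)(70) = 24 + 72 + 36 + 32 + 108 + 96 + 48 + 144 = 560.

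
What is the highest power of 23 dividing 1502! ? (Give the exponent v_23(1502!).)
v_23(1502!) = 67

Legendre's formula: v_p(n!) = Σ_{k ≥ 1} ⌊n / p^k⌋. For p = 23, n = 1502, the terms are:
  ⌊1502/23^1⌋ = ⌊1502/23⌋ = 65
  ⌊1502/23^2⌋ = ⌊1502/529⌋ = 2
(the next term ⌊1502/23^3⌋ = 0, terminating the sum). Summing: v_23(1502!) = 65 + 2 = 67.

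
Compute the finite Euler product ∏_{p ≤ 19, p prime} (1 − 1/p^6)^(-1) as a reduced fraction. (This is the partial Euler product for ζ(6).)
∏ = 99475806666511821483705625/97780003061374251090837504

The primes p ≤ 19 are [2, 3, 5, 7, 11, 13, 17, 19]. For each prime, (1 − 1/p^6)^(-1) = p^6 / (p^6 − 1). The product is (1 − 1/2^6)^(-1), (1 − 1/3^6)^(-1), (1 − 1/5^6)^(-1), (1 − 1/7^6)^(-1), (1 − 1/11^6)^(-1), (1 − 1/13^6)^(-1), (1 − 1/17^6)^(-1), (1 − 1/19^6)^(-1) = ∏ p^6 / (p^6 − 1) = 99475806666511821483705625/97780003061374251090837504.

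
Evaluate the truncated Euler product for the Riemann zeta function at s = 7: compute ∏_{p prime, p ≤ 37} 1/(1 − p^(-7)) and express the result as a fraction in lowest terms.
∏ = 390612576496222063474132638651406606464249171649995563732972174614898335928125/387378248056510136247638717957281013418108703654497719879651674737546587052032

The primes p ≤ 37 are [2, 3, 5, 7, 11, 13, 17, 19, 23, 29, 31, 37]. For each prime, (1 − 1/p^7)^(-1) = p^7 / (p^7 − 1). The product is (1 − 1/2^7)^(-1), (1 − 1/3^7)^(-1), (1 − 1/5^7)^(-1), (1 − 1/7^7)^(-1), (1 − 1/11^7)^(-1), (1 − 1/13^7)^(-1), (1 − 1/17^7)^(-1), (1 − 1/19^7)^(-1), (1 − 1/23^7)^(-1), (1 − 1/29^7)^(-1), (1 − 1/31^7)^(-1), (1 − 1/37^7)^(-1) = ∏ p^7 / (p^7 − 1) = 390612576496222063474132638651406606464249171649995563732972174614898335928125/387378248056510136247638717957281013418108703654497719879651674737546587052032.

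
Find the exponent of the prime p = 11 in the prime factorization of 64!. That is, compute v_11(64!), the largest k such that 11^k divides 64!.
v_11(64!) = 5

Legendre's formula: v_p(n!) = Σ_{k ≥ 1} ⌊n / p^k⌋. For p = 11, n = 64, the terms are:
  ⌊64/11^1⌋ = ⌊64/11⌋ = 5
(the next term ⌊64/11^2⌋ = 0, terminating the sum). Summing: v_11(64!) = 5 = 5.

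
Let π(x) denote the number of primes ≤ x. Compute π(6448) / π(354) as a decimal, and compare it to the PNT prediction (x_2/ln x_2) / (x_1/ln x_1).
π(6448)/π(354) = 836/71 ≈ 11.7746;  PNT prediction ≈ 12.1880.

π(354) = 71 and π(6448) = 836, so π(6448)/π(354) ≈ 11.7746. The PNT-predicted ratio is (6448/ln(6448)) / (354/ln(354)) ≈ 12.1880. The two agree to within a few percent, as expected.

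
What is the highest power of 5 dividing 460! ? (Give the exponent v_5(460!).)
v_5(460!) = 113

Legendre's formula: v_p(n!) = Σ_{k ≥ 1} ⌊n / p^k⌋. For p = 5, n = 460, the terms are:
  ⌊460/5^1⌋ = ⌊460/5⌋ = 92
  ⌊460/5^2⌋ = ⌊460/25⌋ = 18
  ⌊460/5^3⌋ = ⌊460/125⌋ = 3
(the next term ⌊460/5^4⌋ = 0, terminating the sum). Summing: v_5(460!) = 92 + 18 + 3 = 113.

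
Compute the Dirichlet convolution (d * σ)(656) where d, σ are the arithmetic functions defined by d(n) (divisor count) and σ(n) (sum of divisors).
(d * σ)(656) = 4356

Divisors of 656: [1, 2, 4, 8, 16, 41, 82, 164, 328, 656]. For each d | 656:
  d = 1: d(1) · σ(656/1) = 1 · 1302 = 1302
  d = 2: d(2) · σ(656/2) = 2 · 630 = 1260
  d = 4: d(4) · σ(656/4) = 3 · 294 = 882
  d = 8: d(8) · σ(656/8) = 4 · 126 = 504
  d = 16: d(16) · σ(656/16) = 5 · 42 = 210
  d = 41: d(41) · σ(656/41) = 2 · 31 = 62
  d = 82: d(82) · σ(656/82) = 4 · 15 = 60
  d = 164: d(164) · σ(656/164) = 6 · 7 = 42
  d = 328: d(328) · σ(656/328) = 8 · 3 = 24
  d = 656: d(656) · σ(656/656) = 10 · 1 = 10
Summing: (d * σ)(656) = 1302 + 1260 + 882 + 504 + 210 + 62 + 60 + 42 + 24 + 10 = 4356.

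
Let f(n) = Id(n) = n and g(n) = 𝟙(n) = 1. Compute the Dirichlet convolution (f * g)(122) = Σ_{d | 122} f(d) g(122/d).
(Id * 𝟙)(122) = 186

Divisors of 122: [1, 2, 61, 122]. For each d | 122:
  d = 1: Id(1) · 𝟙(122/1) = 1 · 1 = 1
  d = 2: Id(2) · 𝟙(122/2) = 2 · 1 = 2
  d = 61: Id(61) · 𝟙(122/61) = 61 · 1 = 61
  d = 122: Id(122) · 𝟙(122/122) = 122 · 1 = 122
Summing: (Id * 𝟙)(122) = 1 + 2 + 61 + 122 = 186.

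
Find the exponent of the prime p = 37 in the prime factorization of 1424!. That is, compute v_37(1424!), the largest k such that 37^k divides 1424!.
v_37(1424!) = 39

Legendre's formula: v_p(n!) = Σ_{k ≥ 1} ⌊n / p^k⌋. For p = 37, n = 1424, the terms are:
  ⌊1424/37^1⌋ = ⌊1424/37⌋ = 38
  ⌊1424/37^2⌋ = ⌊1424/1369⌋ = 1
(the next term ⌊1424/37^3⌋ = 0, terminating the sum). Summing: v_37(1424!) = 38 + 1 = 39.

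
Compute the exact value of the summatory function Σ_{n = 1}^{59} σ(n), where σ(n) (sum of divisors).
Σ_{n ≤ 59} σ(n) = 2846

Compute σ(n) for each 1 ≤ n ≤ 59: σ(1) = 1, σ(2) = 3, σ(3) = 4, σ(4) = 7, σ(5) = 6, σ(6) = 12, σ(7) = 8, σ(8) = 15, σ(9) = 13, σ(10) = 18, σ(11) = 12, σ(12) = 28, σ(13) = 14, σ(14) = 24, σ(15) = 24, σ(16) = 31, σ(17) = 18, σ(18) = 39, σ(19) = 20, σ(20) = 42, σ(21) = 32, σ(22) = 36, σ(23) = 24, σ(24) = 60, σ(25) = 31, σ(26) = 42, σ(27) = 40, σ(28) = 56, σ(29) = 30, σ(30) = 72, σ(31) = 32, σ(32) = 63, σ(33) = 48, σ(34) = 54, σ(35) = 48, σ(36) = 91, σ(37) = 38, σ(38) = 60, σ(39) = 56, σ(40) = 90, σ(41) = 42, σ(42) = 96, σ(43) = 44, σ(44) = 84, σ(45) = 78, σ(46) = 72, σ(47) = 48, σ(48) = 124, σ(49) = 57, σ(50) = 93, σ(51) = 72, σ(52) = 98, σ(53) = 54, σ(54) = 120, σ(55) = 72, σ(56) = 120, σ(57) = 80, σ(58) = 90, σ(59) = 60. Summing all 59 values: 2846. (Average order: Σ_{n ≤ x} σ(n) ~ (π²/12) x². For x = 59, (π²/12)·59² ≈ 2863.01.)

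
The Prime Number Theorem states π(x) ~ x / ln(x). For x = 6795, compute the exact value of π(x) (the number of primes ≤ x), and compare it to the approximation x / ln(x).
π(6795) = 875;  x/ln(x) ≈ 770.06;  relative error ≈ 11.99%.

Directly count primes up to 6795: π(6795) = 875. The PNT approximation gives 6795/ln(6795) ≈ 6795/8.82394 ≈ 770.06. Relative error (π(x) − x/ln(x)) / π(x) ≈ 11.99%; the approximation is known to undercount slightly (Li(x) is a better estimate).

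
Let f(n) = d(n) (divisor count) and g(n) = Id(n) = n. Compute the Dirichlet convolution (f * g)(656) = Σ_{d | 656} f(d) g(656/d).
(d * Id)(656) = 2451

Divisors of 656: [1, 2, 4, 8, 16, 41, 82, 164, 328, 656]. For each d | 656:
  d = 1: d(1) · Id(656/1) = 1 · 656 = 656
  d = 2: d(2) · Id(656/2) = 2 · 328 = 656
  d = 4: d(4) · Id(656/4) = 3 · 164 = 492
  d = 8: d(8) · Id(656/8) = 4 · 82 = 328
  d = 16: d(16) · Id(656/16) = 5 · 41 = 205
  d = 41: d(41) · Id(656/41) = 2 · 16 = 32
  d = 82: d(82) · Id(656/82) = 4 · 8 = 32
  d = 164: d(164) · Id(656/164) = 6 · 4 = 24
  d = 328: d(328) · Id(656/328) = 8 · 2 = 16
  d = 656: d(656) · Id(656/656) = 10 · 1 = 10
Summing: (d * Id)(656) = 656 + 656 + 492 + 328 + 205 + 32 + 32 + 24 + 16 + 10 = 2451.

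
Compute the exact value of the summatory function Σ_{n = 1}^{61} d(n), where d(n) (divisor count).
Σ_{n ≤ 61} d(n) = 263

Compute d(n) for each 1 ≤ n ≤ 61: d(1) = 1, d(2) = 2, d(3) = 2, d(4) = 3, d(5) = 2, d(6) = 4, d(7) = 2, d(8) = 4, d(9) = 3, d(10) = 4, d(11) = 2, d(12) = 6, d(13) = 2, d(14) = 4, d(15) = 4, d(16) = 5, d(17) = 2, d(18) = 6, d(19) = 2, d(20) = 6, d(21) = 4, d(22) = 4, d(23) = 2, d(24) = 8, d(25) = 3, d(26) = 4, d(27) = 4, d(28) = 6, d(29) = 2, d(30) = 8, d(31) = 2, d(32) = 6, d(33) = 4, d(34) = 4, d(35) = 4, d(36) = 9, d(37) = 2, d(38) = 4, d(39) = 4, d(40) = 8, d(41) = 2, d(42) = 8, d(43) = 2, d(44) = 6, d(45) = 6, d(46) = 4, d(47) = 2, d(48) = 10, d(49) = 3, d(50) = 6, d(51) = 4, d(52) = 6, d(53) = 2, d(54) = 8, d(55) = 4, d(56) = 8, d(57) = 4, d(58) = 4, d(59) = 2, d(60) = 12, d(61) = 2. Summing all 61 values: 263. (Dirichlet's divisor formula: Σ_{n ≤ x} d(n) = x ln(x) + (2γ − 1) x + O(√x). For x = 61, the asymptotic estimate is ≈ 260.18.)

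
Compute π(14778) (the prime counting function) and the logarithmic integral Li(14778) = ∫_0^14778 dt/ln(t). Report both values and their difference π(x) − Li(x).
π(14778) = 1731;  Li(14778) ≈ 1753.52;  π(x) − Li(x) ≈ -22.52.

Direct count of primes ≤ 14778 gives π(14778) = 1731. Numerical evaluation of the logarithmic integral gives Li(14778) ≈ 1753.52. The difference π(x) − Li(x) ≈ -22.52 is typically negative for small/moderate x (Li(x) overestimates), though Littlewood's theorem shows this sign changes infinitely often.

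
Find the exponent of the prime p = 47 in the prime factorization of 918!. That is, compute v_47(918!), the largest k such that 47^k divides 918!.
v_47(918!) = 19

Legendre's formula: v_p(n!) = Σ_{k ≥ 1} ⌊n / p^k⌋. For p = 47, n = 918, the terms are:
  ⌊918/47^1⌋ = ⌊918/47⌋ = 19
(the next term ⌊918/47^2⌋ = 0, terminating the sum). Summing: v_47(918!) = 19 = 19.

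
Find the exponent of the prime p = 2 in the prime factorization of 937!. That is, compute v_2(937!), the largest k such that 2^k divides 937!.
v_2(937!) = 931

Legendre's formula: v_p(n!) = Σ_{k ≥ 1} ⌊n / p^k⌋. For p = 2, n = 937, the terms are:
  ⌊937/2^1⌋ = ⌊937/2⌋ = 468
  ⌊937/2^2⌋ = ⌊937/4⌋ = 234
  ⌊937/2^3⌋ = ⌊937/8⌋ = 117
  ⌊937/2^4⌋ = ⌊937/16⌋ = 58
  ⌊937/2^5⌋ = ⌊937/32⌋ = 29
  ⌊937/2^6⌋ = ⌊937/64⌋ = 14
  ⌊937/2^7⌋ = ⌊937/128⌋ = 7
  ⌊937/2^8⌋ = ⌊937/256⌋ = 3
  ⌊937/2^9⌋ = ⌊937/512⌋ = 1
(the next term ⌊937/2^10⌋ = 0, terminating the sum). Summing: v_2(937!) = 468 + 234 + 117 + 58 + 29 + 14 + 7 + 3 + 1 = 931.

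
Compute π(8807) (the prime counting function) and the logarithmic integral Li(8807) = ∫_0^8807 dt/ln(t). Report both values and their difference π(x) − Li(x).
π(8807) = 1097;  Li(8807) ≈ 1115.73;  π(x) − Li(x) ≈ -18.73.

Direct count of primes ≤ 8807 gives π(8807) = 1097. Numerical evaluation of the logarithmic integral gives Li(8807) ≈ 1115.73. The difference π(x) − Li(x) ≈ -18.73 is typically negative for small/moderate x (Li(x) overestimates), though Littlewood's theorem shows this sign changes infinitely often.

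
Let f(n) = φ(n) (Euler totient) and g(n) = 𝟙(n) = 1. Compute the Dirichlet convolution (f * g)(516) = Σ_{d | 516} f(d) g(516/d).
(φ * 𝟙)(516) = 516

Divisors of 516: [1, 2, 3, 4, 6, 12, 43, 86, 129, 172, 258, 516]. For each d | 516:
  d = 1: φ(1) · 𝟙(516/1) = 1 · 1 = 1
  d = 2: φ(2) · 𝟙(516/2) = 1 · 1 = 1
  d = 3: φ(3) · 𝟙(516/3) = 2 · 1 = 2
  d = 4: φ(4) · 𝟙(516/4) = 2 · 1 = 2
  d = 6: φ(6) · 𝟙(516/6) = 2 · 1 = 2
  d = 12: φ(12) · 𝟙(516/12) = 4 · 1 = 4
  d = 43: φ(43) · 𝟙(516/43) = 42 · 1 = 42
  d = 86: φ(86) · 𝟙(516/86) = 42 · 1 = 42
  d = 129: φ(129) · 𝟙(516/129) = 84 · 1 = 84
  d = 172: φ(172) · 𝟙(516/172) = 84 · 1 = 84
  d = 258: φ(258) · 𝟙(516/258) = 84 · 1 = 84
  d = 516: φ(516) · 𝟙(516/516) = 168 · 1 = 168
Summing: (φ * 𝟙)(516) = 1 + 1 + 2 + 2 + 2 + 4 + 42 + 42 + 84 + 84 + 84 + 168 = 516.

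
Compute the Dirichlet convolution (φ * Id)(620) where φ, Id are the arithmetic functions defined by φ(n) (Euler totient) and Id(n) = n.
(φ * Id)(620) = 4392

Divisors of 620: [1, 2, 4, 5, 10, 20, 31, 62, 124, 155, 310, 620]. For each d | 620:
  d = 1: φ(1) · Id(620/1) = 1 · 620 = 620
  d = 2: φ(2) · Id(620/2) = 1 · 310 = 310
  d = 4: φ(4) · Id(620/4) = 2 · 155 = 310
  d = 5: φ(5) · Id(620/5) = 4 · 124 = 496
  d = 10: φ(10) · Id(620/10) = 4 · 62 = 248
  d = 20: φ(20) · Id(620/20) = 8 · 31 = 248
  d = 31: φ(31) · Id(620/31) = 30 · 20 = 600
  d = 62: φ(62) · Id(620/62) = 30 · 10 = 300
  d = 124: φ(124) · Id(620/124) = 60 · 5 = 300
  d = 155: φ(155) · Id(620/155) = 120 · 4 = 480
  d = 310: φ(310) · Id(620/310) = 120 · 2 = 240
  d = 620: φ(620) · Id(620/620) = 240 · 1 = 240
Summing: (φ * Id)(620) = 620 + 310 + 310 + 496 + 248 + 248 + 600 + 300 + 300 + 480 + 240 + 240 = 4392.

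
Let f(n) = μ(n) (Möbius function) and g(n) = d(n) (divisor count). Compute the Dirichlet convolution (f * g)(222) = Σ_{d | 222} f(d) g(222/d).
(μ * d)(222) = 1

Divisors of 222: [1, 2, 3, 6, 37, 74, 111, 222]. For each d | 222:
  d = 1: μ(1) · d(222/1) = 1 · 8 = 8
  d = 2: μ(2) · d(222/2) = -1 · 4 = -4
  d = 3: μ(3) · d(222/3) = -1 · 4 = -4
  d = 6: μ(6) · d(222/6) = 1 · 2 = 2
  d = 37: μ(37) · d(222/37) = -1 · 4 = -4
  d = 74: μ(74) · d(222/74) = 1 · 2 = 2
  d = 111: μ(111) · d(222/111) = 1 · 2 = 2
  d = 222: μ(222) · d(222/222) = -1 · 1 = -1
Summing: (μ * d)(222) = 8 + -4 + -4 + 2 + -4 + 2 + 2 + -1 = 1.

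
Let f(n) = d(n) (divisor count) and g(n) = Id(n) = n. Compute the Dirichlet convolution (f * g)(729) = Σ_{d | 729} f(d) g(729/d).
(d * Id)(729) = 1636

Divisors of 729: [1, 3, 9, 27, 81, 243, 729]. For each d | 729:
  d = 1: d(1) · Id(729/1) = 1 · 729 = 729
  d = 3: d(3) · Id(729/3) = 2 · 243 = 486
  d = 9: d(9) · Id(729/9) = 3 · 81 = 243
  d = 27: d(27) · Id(729/27) = 4 · 27 = 108
  d = 81: d(81) · Id(729/81) = 5 · 9 = 45
  d = 243: d(243) · Id(729/243) = 6 · 3 = 18
  d = 729: d(729) · Id(729/729) = 7 · 1 = 7
Summing: (d * Id)(729) = 729 + 486 + 243 + 108 + 45 + 18 + 7 = 1636.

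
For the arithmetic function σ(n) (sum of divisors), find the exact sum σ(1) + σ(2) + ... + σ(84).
Σ_{n ≤ 84} σ(n) = 5869

Compute σ(n) for each 1 ≤ n ≤ 84: σ(1) = 1, σ(2) = 3, σ(3) = 4, σ(4) = 7, σ(5) = 6, σ(6) = 12, σ(7) = 8, σ(8) = 15, σ(9) = 13, σ(10) = 18, σ(11) = 12, σ(12) = 28, σ(13) = 14, σ(14) = 24, σ(15) = 24, σ(16) = 31, σ(17) = 18, σ(18) = 39, σ(19) = 20, σ(20) = 42, σ(21) = 32, σ(22) = 36, σ(23) = 24, σ(24) = 60, σ(25) = 31, σ(26) = 42, σ(27) = 40, σ(28) = 56, σ(29) = 30, σ(30) = 72, σ(31) = 32, σ(32) = 63, σ(33) = 48, σ(34) = 54, σ(35) = 48, σ(36) = 91, σ(37) = 38, σ(38) = 60, σ(39) = 56, σ(40) = 90, σ(41) = 42, σ(42) = 96, σ(43) = 44, σ(44) = 84, σ(45) = 78, σ(46) = 72, σ(47) = 48, σ(48) = 124, σ(49) = 57, σ(50) = 93, σ(51) = 72, σ(52) = 98, σ(53) = 54, σ(54) = 120, σ(55) = 72, σ(56) = 120, σ(57) = 80, σ(58) = 90, σ(59) = 60, σ(60) = 168, σ(61) = 62, σ(62) = 96, σ(63) = 104, σ(64) = 127, σ(65) = 84, σ(66) = 144, σ(67) = 68, σ(68) = 126, σ(69) = 96, σ(70) = 144, σ(71) = 72, σ(72) = 195, σ(73) = 74, σ(74) = 114, σ(75) = 124, σ(76) = 140, σ(77) = 96, σ(78) = 168, σ(79) = 80, σ(80) = 186, σ(81) = 121, σ(82) = 126, σ(83) = 84, σ(84) = 224. Summing all 84 values: 5869. (Average order: Σ_{n ≤ x} σ(n) ~ (π²/12) x². For x = 84, (π²/12)·84² ≈ 5803.33.)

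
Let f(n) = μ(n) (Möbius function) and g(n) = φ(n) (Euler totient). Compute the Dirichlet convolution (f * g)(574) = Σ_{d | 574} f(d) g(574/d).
(μ * φ)(574) = 0

Divisors of 574: [1, 2, 7, 14, 41, 82, 287, 574]. For each d | 574:
  d = 1: μ(1) · φ(574/1) = 1 · 240 = 240
  d = 2: μ(2) · φ(574/2) = -1 · 240 = -240
  d = 7: μ(7) · φ(574/7) = -1 · 40 = -40
  d = 14: μ(14) · φ(574/14) = 1 · 40 = 40
  d = 41: μ(41) · φ(574/41) = -1 · 6 = -6
  d = 82: μ(82) · φ(574/82) = 1 · 6 = 6
  d = 287: μ(287) · φ(574/287) = 1 · 1 = 1
  d = 574: μ(574) · φ(574/574) = -1 · 1 = -1
Summing: (μ * φ)(574) = 240 + -240 + -40 + 40 + -6 + 6 + 1 + -1 = 0.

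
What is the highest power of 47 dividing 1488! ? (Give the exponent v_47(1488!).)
v_47(1488!) = 31

Legendre's formula: v_p(n!) = Σ_{k ≥ 1} ⌊n / p^k⌋. For p = 47, n = 1488, the terms are:
  ⌊1488/47^1⌋ = ⌊1488/47⌋ = 31
(the next term ⌊1488/47^2⌋ = 0, terminating the sum). Summing: v_47(1488!) = 31 = 31.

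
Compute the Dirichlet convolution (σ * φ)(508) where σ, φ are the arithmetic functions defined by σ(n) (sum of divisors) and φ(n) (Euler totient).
(σ * φ)(508) = 3048

Divisors of 508: [1, 2, 4, 127, 254, 508]. For each d | 508:
  d = 1: σ(1) · φ(508/1) = 1 · 252 = 252
  d = 2: σ(2) · φ(508/2) = 3 · 126 = 378
  d = 4: σ(4) · φ(508/4) = 7 · 126 = 882
  d = 127: σ(127) · φ(508/127) = 128 · 2 = 256
  d = 254: σ(254) · φ(508/254) = 384 · 1 = 384
  d = 508: σ(508) · φ(508/508) = 896 · 1 = 896
Summing: (σ * φ)(508) = 252 + 378 + 882 + 256 + 384 + 896 = 3048.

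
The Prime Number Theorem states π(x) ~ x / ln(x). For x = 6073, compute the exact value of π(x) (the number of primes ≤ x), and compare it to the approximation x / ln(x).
π(6073) = 792;  x/ln(x) ≈ 697.12;  relative error ≈ 11.98%.

Directly count primes up to 6073: π(6073) = 792. The PNT approximation gives 6073/ln(6073) ≈ 6073/8.71161 ≈ 697.12. Relative error (π(x) − x/ln(x)) / π(x) ≈ 11.98%; the approximation is known to undercount slightly (Li(x) is a better estimate).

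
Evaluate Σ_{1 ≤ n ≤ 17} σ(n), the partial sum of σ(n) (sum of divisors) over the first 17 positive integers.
Σ_{n ≤ 17} σ(n) = 238

Compute σ(n) for each 1 ≤ n ≤ 17: σ(1) = 1, σ(2) = 3, σ(3) = 4, σ(4) = 7, σ(5) = 6, σ(6) = 12, σ(7) = 8, σ(8) = 15, σ(9) = 13, σ(10) = 18, σ(11) = 12, σ(12) = 28, σ(13) = 14, σ(14) = 24, σ(15) = 24, σ(16) = 31, σ(17) = 18. Summing all 17 values: 238. (Average order: Σ_{n ≤ x} σ(n) ~ (π²/12) x². For x = 17, (π²/12)·17² ≈ 237.69.)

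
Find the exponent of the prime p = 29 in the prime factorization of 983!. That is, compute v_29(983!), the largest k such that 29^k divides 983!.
v_29(983!) = 34

Legendre's formula: v_p(n!) = Σ_{k ≥ 1} ⌊n / p^k⌋. For p = 29, n = 983, the terms are:
  ⌊983/29^1⌋ = ⌊983/29⌋ = 33
  ⌊983/29^2⌋ = ⌊983/841⌋ = 1
(the next term ⌊983/29^3⌋ = 0, terminating the sum). Summing: v_29(983!) = 33 + 1 = 34.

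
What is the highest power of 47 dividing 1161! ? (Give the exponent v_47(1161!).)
v_47(1161!) = 24

Legendre's formula: v_p(n!) = Σ_{k ≥ 1} ⌊n / p^k⌋. For p = 47, n = 1161, the terms are:
  ⌊1161/47^1⌋ = ⌊1161/47⌋ = 24
(the next term ⌊1161/47^2⌋ = 0, terminating the sum). Summing: v_47(1161!) = 24 = 24.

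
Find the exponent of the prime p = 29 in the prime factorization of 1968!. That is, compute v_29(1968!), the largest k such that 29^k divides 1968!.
v_29(1968!) = 69

Legendre's formula: v_p(n!) = Σ_{k ≥ 1} ⌊n / p^k⌋. For p = 29, n = 1968, the terms are:
  ⌊1968/29^1⌋ = ⌊1968/29⌋ = 67
  ⌊1968/29^2⌋ = ⌊1968/841⌋ = 2
(the next term ⌊1968/29^3⌋ = 0, terminating the sum). Summing: v_29(1968!) = 67 + 2 = 69.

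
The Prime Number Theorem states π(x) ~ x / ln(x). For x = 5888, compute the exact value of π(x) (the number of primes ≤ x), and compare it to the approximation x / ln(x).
π(5888) = 775;  x/ln(x) ≈ 678.29;  relative error ≈ 12.48%.

Directly count primes up to 5888: π(5888) = 775. The PNT approximation gives 5888/ln(5888) ≈ 5888/8.68067 ≈ 678.29. Relative error (π(x) − x/ln(x)) / π(x) ≈ 12.48%; the approximation is known to undercount slightly (Li(x) is a better estimate).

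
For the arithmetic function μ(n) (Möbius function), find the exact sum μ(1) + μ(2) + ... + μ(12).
Σ_{n ≤ 12} μ(n) = -2

Compute μ(n) for each 1 ≤ n ≤ 12: μ(1) = 1, μ(2) = -1, μ(3) = -1, μ(4) = 0, μ(5) = -1, μ(6) = 1, μ(7) = -1, μ(8) = 0, μ(9) = 0, μ(10) = 1, μ(11) = -1, μ(12) = 0. Summing all 12 values: -2. (Mertens function M(x) = Σ_{n ≤ x} μ(n); on average M(x) should be small (PNT ⟺ M(x) = o(x)).)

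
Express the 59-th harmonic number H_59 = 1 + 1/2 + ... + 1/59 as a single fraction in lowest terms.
H_59 = 15063255090319832863132951/3230237388259077233637600

Direct summation: H_59 = 1 + 1/2 + ... + 1/59. The least common denominator is lcm(1, ..., 59) = 9690712164777231700912800; over this denominator the numerator is 9690712164777231700912800 + 4845356082388615850456400 + 3230237388259077233637600 + 2422678041194307925228200 + 1938142432955446340182560 + 1615118694129538616818800 + 1384387452111033100130400 + 1211339020597153962614100 + 1076745796086359077879200 + 969071216477723170091280 + 880973833161566518264800 + 807559347064769308409400 + 745439397290556284685600 + 692193726055516550065200 + 646047477651815446727520 + 605669510298576981307050 + 570041892045719511818400 + 538372898043179538939600 + 510037482356696405311200 + 484535608238861585045640 + 461462484037011033376800 + 440486916580783259132400 + 421335311512053552213600 + 403779673532384654204700 + 387628486591089268036512 + 372719698645278142342800 + 358915265362119692626400 + 346096863027758275032600 + 334162488440594196583200 + 323023738825907723363760 + 312603618218620377448800 + 302834755149288490653525 + 293657944387188839421600 + 285020946022859755909200 + 276877490422206620026080 + 269186449021589769469800 + 261911139588573829754400 + 255018741178348202655600 + 248479799096852094895200 + 242267804119430792522820 + 236358833287249553680800 + 230731242018505516688400 + 225365399180865853509600 + 220243458290391629566200 + 215349159217271815575840 + 210667655756026776106800 + 206185365208026206402400 + 201889836766192327102350 + 197769636015861871447200 + 193814243295544634018256 + 190013964015239837272800 + 186359849322639071171400 + 182843625750513805677600 + 179457632681059846313200 + 176194766632313303652960 + 173048431513879137516300 + 170012494118898801770400 + 167081244220297098291600 + 164249358725037825439200 = 45189765270959498589398853, so H_59 = 45189765270959498589398853/9690712164777231700912800; reducing by gcd(45189765270959498589398853, 9690712164777231700912800) = 3 gives 15063255090319832863132951/3230237388259077233637600 ≈ 4.66320. (The PNT-adjacent estimate ln(59) + γ ≈ 4.65475 matches within O(1/n).)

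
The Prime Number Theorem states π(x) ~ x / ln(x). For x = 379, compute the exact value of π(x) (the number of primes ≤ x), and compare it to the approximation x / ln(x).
π(379) = 75;  x/ln(x) ≈ 63.83;  relative error ≈ 14.89%.

Directly count primes up to 379: π(379) = 75. The PNT approximation gives 379/ln(379) ≈ 379/5.93754 ≈ 63.83. Relative error (π(x) − x/ln(x)) / π(x) ≈ 14.89%; the approximation is known to undercount slightly (Li(x) is a better estimate).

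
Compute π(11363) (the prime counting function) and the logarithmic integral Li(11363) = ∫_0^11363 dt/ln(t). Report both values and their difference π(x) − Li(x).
π(11363) = 1372;  Li(11363) ≈ 1393.08;  π(x) − Li(x) ≈ -21.08.

Direct count of primes ≤ 11363 gives π(11363) = 1372. Numerical evaluation of the logarithmic integral gives Li(11363) ≈ 1393.08. The difference π(x) − Li(x) ≈ -21.08 is typically negative for small/moderate x (Li(x) overestimates), though Littlewood's theorem shows this sign changes infinitely often.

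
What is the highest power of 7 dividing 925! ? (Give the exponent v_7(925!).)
v_7(925!) = 152

Legendre's formula: v_p(n!) = Σ_{k ≥ 1} ⌊n / p^k⌋. For p = 7, n = 925, the terms are:
  ⌊925/7^1⌋ = ⌊925/7⌋ = 132
  ⌊925/7^2⌋ = ⌊925/49⌋ = 18
  ⌊925/7^3⌋ = ⌊925/343⌋ = 2
(the next term ⌊925/7^4⌋ = 0, terminating the sum). Summing: v_7(925!) = 132 + 18 + 2 = 152.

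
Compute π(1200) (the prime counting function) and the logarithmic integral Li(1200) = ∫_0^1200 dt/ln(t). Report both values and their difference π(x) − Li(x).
π(1200) = 196;  Li(1200) ≈ 206.18;  π(x) − Li(x) ≈ -10.18.

Direct count of primes ≤ 1200 gives π(1200) = 196. Numerical evaluation of the logarithmic integral gives Li(1200) ≈ 206.18. The difference π(x) − Li(x) ≈ -10.18 is typically negative for small/moderate x (Li(x) overestimates), though Littlewood's theorem shows this sign changes infinitely often.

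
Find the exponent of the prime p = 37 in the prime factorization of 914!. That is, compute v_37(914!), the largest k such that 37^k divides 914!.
v_37(914!) = 24

Legendre's formula: v_p(n!) = Σ_{k ≥ 1} ⌊n / p^k⌋. For p = 37, n = 914, the terms are:
  ⌊914/37^1⌋ = ⌊914/37⌋ = 24
(the next term ⌊914/37^2⌋ = 0, terminating the sum). Summing: v_37(914!) = 24 = 24.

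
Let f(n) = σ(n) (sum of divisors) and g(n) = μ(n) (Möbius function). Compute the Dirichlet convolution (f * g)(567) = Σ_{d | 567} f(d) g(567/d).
(σ * μ)(567) = 567

Divisors of 567: [1, 3, 7, 9, 21, 27, 63, 81, 189, 567]. For each d | 567:
  d = 1: σ(1) · μ(567/1) = 1 · 0 = 0
  d = 3: σ(3) · μ(567/3) = 4 · 0 = 0
  d = 7: σ(7) · μ(567/7) = 8 · 0 = 0
  d = 9: σ(9) · μ(567/9) = 13 · 0 = 0
  d = 21: σ(21) · μ(567/21) = 32 · 0 = 0
  d = 27: σ(27) · μ(567/27) = 40 · 1 = 40
  d = 63: σ(63) · μ(567/63) = 104 · 0 = 0
  d = 81: σ(81) · μ(567/81) = 121 · -1 = -121
  d = 189: σ(189) · μ(567/189) = 320 · -1 = -320
  d = 567: σ(567) · μ(567/567) = 968 · 1 = 968
Summing: (σ * μ)(567) = 0 + 0 + 0 + 0 + 0 + 40 + 0 + -121 + -320 + 968 = 567.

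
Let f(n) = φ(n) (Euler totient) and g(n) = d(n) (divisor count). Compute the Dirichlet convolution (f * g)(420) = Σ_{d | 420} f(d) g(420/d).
(φ * d)(420) = 1344

Divisors of 420: [1, 2, 3, 4, 5, 6, 7, 10, 12, 14, 15, 20, 21, 28, 30, 35, 42, 60, 70, 84, 105, 140, 210, 420]. For each d | 420:
  d = 1: φ(1) · d(420/1) = 1 · 24 = 24
  d = 2: φ(2) · d(420/2) = 1 · 16 = 16
  d = 3: φ(3) · d(420/3) = 2 · 12 = 24
  d = 4: φ(4) · d(420/4) = 2 · 8 = 16
  d = 5: φ(5) · d(420/5) = 4 · 12 = 48
  d = 6: φ(6) · d(420/6) = 2 · 8 = 16
  d = 7: φ(7) · d(420/7) = 6 · 12 = 72
  d = 10: φ(10) · d(420/10) = 4 · 8 = 32
  d = 12: φ(12) · d(420/12) = 4 · 4 = 16
  d = 14: φ(14) · d(420/14) = 6 · 8 = 48
  d = 15: φ(15) · d(420/15) = 8 · 6 = 48
  d = 20: φ(20) · d(420/20) = 8 · 4 = 32
  d = 21: φ(21) · d(420/21) = 12 · 6 = 72
  d = 28: φ(28) · d(420/28) = 12 · 4 = 48
  d = 30: φ(30) · d(420/30) = 8 · 4 = 32
  d = 35: φ(35) · d(420/35) = 24 · 6 = 144
  d = 42: φ(42) · d(420/42) = 12 · 4 = 48
  d = 60: φ(60) · d(420/60) = 16 · 2 = 32
  d = 70: φ(70) · d(420/70) = 24 · 4 = 96
  d = 84: φ(84) · d(420/84) = 24 · 2 = 48
  d = 105: φ(105) · d(420/105) = 48 · 3 = 144
  d = 140: φ(140) · d(420/140) = 48 · 2 = 96
  d = 210: φ(210) · d(420/210) = 48 · 2 = 96
  d = 420: φ(420) · d(420/420) = 96 · 1 = 96
Summing: (φ * d)(420) = 24 + 16 + 24 + 16 + 48 + 16 + 72 + 32 + 16 + 48 + 48 + 32 + 72 + 48 + 32 + 144 + 48 + 32 + 96 + 48 + 144 + 96 + 96 + 96 = 1344.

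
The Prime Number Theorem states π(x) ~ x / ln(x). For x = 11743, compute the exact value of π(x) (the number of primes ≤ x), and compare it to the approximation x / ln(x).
π(11743) = 1409;  x/ln(x) ≈ 1253.12;  relative error ≈ 11.06%.

Directly count primes up to 11743: π(11743) = 1409. The PNT approximation gives 11743/ln(11743) ≈ 11743/9.37101 ≈ 1253.12. Relative error (π(x) − x/ln(x)) / π(x) ≈ 11.06%; the approximation is known to undercount slightly (Li(x) is a better estimate).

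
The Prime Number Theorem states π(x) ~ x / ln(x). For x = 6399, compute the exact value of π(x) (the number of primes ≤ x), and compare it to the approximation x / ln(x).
π(6399) = 834;  x/ln(x) ≈ 730.15;  relative error ≈ 12.45%.

Directly count primes up to 6399: π(6399) = 834. The PNT approximation gives 6399/ln(6399) ≈ 6399/8.76390 ≈ 730.15. Relative error (π(x) − x/ln(x)) / π(x) ≈ 12.45%; the approximation is known to undercount slightly (Li(x) is a better estimate).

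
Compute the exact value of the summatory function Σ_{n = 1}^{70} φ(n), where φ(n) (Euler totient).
Σ_{n ≤ 70} φ(n) = 1494

Compute φ(n) for each 1 ≤ n ≤ 70: φ(1) = 1, φ(2) = 1, φ(3) = 2, φ(4) = 2, φ(5) = 4, φ(6) = 2, φ(7) = 6, φ(8) = 4, φ(9) = 6, φ(10) = 4, φ(11) = 10, φ(12) = 4, φ(13) = 12, φ(14) = 6, φ(15) = 8, φ(16) = 8, φ(17) = 16, φ(18) = 6, φ(19) = 18, φ(20) = 8, φ(21) = 12, φ(22) = 10, φ(23) = 22, φ(24) = 8, φ(25) = 20, φ(26) = 12, φ(27) = 18, φ(28) = 12, φ(29) = 28, φ(30) = 8, φ(31) = 30, φ(32) = 16, φ(33) = 20, φ(34) = 16, φ(35) = 24, φ(36) = 12, φ(37) = 36, φ(38) = 18, φ(39) = 24, φ(40) = 16, φ(41) = 40, φ(42) = 12, φ(43) = 42, φ(44) = 20, φ(45) = 24, φ(46) = 22, φ(47) = 46, φ(48) = 16, φ(49) = 42, φ(50) = 20, φ(51) = 32, φ(52) = 24, φ(53) = 52, φ(54) = 18, φ(55) = 40, φ(56) = 24, φ(57) = 36, φ(58) = 28, φ(59) = 58, φ(60) = 16, φ(61) = 60, φ(62) = 30, φ(63) = 36, φ(64) = 32, φ(65) = 48, φ(66) = 20, φ(67) = 66, φ(68) = 32, φ(69) = 44, φ(70) = 24. Summing all 70 values: 1494. (Average order: Σ_{n ≤ x} φ(n) ~ (3/π²) x². For x = 70, (3/π²)·70² ≈ 1489.42.)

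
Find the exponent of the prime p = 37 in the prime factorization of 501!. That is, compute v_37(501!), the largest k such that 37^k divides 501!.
v_37(501!) = 13

Legendre's formula: v_p(n!) = Σ_{k ≥ 1} ⌊n / p^k⌋. For p = 37, n = 501, the terms are:
  ⌊501/37^1⌋ = ⌊501/37⌋ = 13
(the next term ⌊501/37^2⌋ = 0, terminating the sum). Summing: v_37(501!) = 13 = 13.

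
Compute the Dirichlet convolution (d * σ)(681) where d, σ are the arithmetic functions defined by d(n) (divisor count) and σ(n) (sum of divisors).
(d * σ)(681) = 1380

Divisors of 681: [1, 3, 227, 681]. For each d | 681:
  d = 1: d(1) · σ(681/1) = 1 · 912 = 912
  d = 3: d(3) · σ(681/3) = 2 · 228 = 456
  d = 227: d(227) · σ(681/227) = 2 · 4 = 8
  d = 681: d(681) · σ(681/681) = 4 · 1 = 4
Summing: (d * σ)(681) = 912 + 456 + 8 + 4 = 1380.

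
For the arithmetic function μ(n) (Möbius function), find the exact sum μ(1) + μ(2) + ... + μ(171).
Σ_{n ≤ 171} μ(n) = -2

Compute μ(n) for each 1 ≤ n ≤ 171: μ(1) = 1, μ(2) = -1, μ(3) = -1, μ(4) = 0, μ(5) = -1, μ(6) = 1, μ(7) = -1, μ(8) = 0, μ(9) = 0, μ(10) = 1, μ(11) = -1, μ(12) = 0, μ(13) = -1, μ(14) = 1, μ(15) = 1, μ(16) = 0, μ(17) = -1, μ(18) = 0, μ(19) = -1, μ(20) = 0, μ(21) = 1, μ(22) = 1, μ(23) = -1, μ(24) = 0, μ(25) = 0, μ(26) = 1, μ(27) = 0, μ(28) = 0, μ(29) = -1, μ(30) = -1, μ(31) = -1, μ(32) = 0, μ(33) = 1, μ(34) = 1, μ(35) = 1, μ(36) = 0, μ(37) = -1, μ(38) = 1, μ(39) = 1, μ(40) = 0, μ(41) = -1, μ(42) = -1, μ(43) = -1, μ(44) = 0, μ(45) = 0, μ(46) = 1, μ(47) = -1, μ(48) = 0, μ(49) = 0, μ(50) = 0, μ(51) = 1, μ(52) = 0, μ(53) = -1, μ(54) = 0, μ(55) = 1, μ(56) = 0, μ(57) = 1, μ(58) = 1, μ(59) = -1, μ(60) = 0, μ(61) = -1, μ(62) = 1, μ(63) = 0, μ(64) = 0, μ(65) = 1, μ(66) = -1, μ(67) = -1, μ(68) = 0, μ(69) = 1, μ(70) = -1, μ(71) = -1, μ(72) = 0, μ(73) = -1, μ(74) = 1, μ(75) = 0, μ(76) = 0, μ(77) = 1, μ(78) = -1, μ(79) = -1, μ(80) = 0, μ(81) = 0, μ(82) = 1, μ(83) = -1, μ(84) = 0, μ(85) = 1, μ(86) = 1, μ(87) = 1, μ(88) = 0, μ(89) = -1, μ(90) = 0, μ(91) = 1, μ(92) = 0, μ(93) = 1, μ(94) = 1, μ(95) = 1, μ(96) = 0, μ(97) = -1, μ(98) = 0, μ(99) = 0, μ(100) = 0, μ(101) = -1, μ(102) = -1, μ(103) = -1, μ(104) = 0, μ(105) = -1, μ(106) = 1, μ(107) = -1, μ(108) = 0, μ(109) = -1, μ(110) = -1, μ(111) = 1, μ(112) = 0, μ(113) = -1, μ(114) = -1, μ(115) = 1, μ(116) = 0, μ(117) = 0, μ(118) = 1, μ(119) = 1, μ(120) = 0, μ(121) = 0, μ(122) = 1, μ(123) = 1, μ(124) = 0, μ(125) = 0, μ(126) = 0, μ(127) = -1, μ(128) = 0, μ(129) = 1, μ(130) = -1, μ(131) = -1, μ(132) = 0, μ(133) = 1, μ(134) = 1, μ(135) = 0, μ(136) = 0, μ(137) = -1, μ(138) = -1, μ(139) = -1, μ(140) = 0, μ(141) = 1, μ(142) = 1, μ(143) = 1, μ(144) = 0, μ(145) = 1, μ(146) = 1, μ(147) = 0, μ(148) = 0, μ(149) = -1, μ(150) = 0, μ(151) = -1, μ(152) = 0, μ(153) = 0, μ(154) = -1, μ(155) = 1, μ(156) = 0, μ(157) = -1, μ(158) = 1, μ(159) = 1, μ(160) = 0, μ(161) = 1, μ(162) = 0, μ(163) = -1, μ(164) = 0, μ(165) = -1, μ(166) = 1, μ(167) = -1, μ(168) = 0, μ(169) = 0, μ(170) = -1, μ(171) = 0. Summing all 171 values: -2. (Mertens function M(x) = Σ_{n ≤ x} μ(n); on average M(x) should be small (PNT ⟺ M(x) = o(x)).)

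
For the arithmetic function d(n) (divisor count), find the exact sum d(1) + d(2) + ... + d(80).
Σ_{n ≤ 80} d(n) = 368

Compute d(n) for each 1 ≤ n ≤ 80: d(1) = 1, d(2) = 2, d(3) = 2, d(4) = 3, d(5) = 2, d(6) = 4, d(7) = 2, d(8) = 4, d(9) = 3, d(10) = 4, d(11) = 2, d(12) = 6, d(13) = 2, d(14) = 4, d(15) = 4, d(16) = 5, d(17) = 2, d(18) = 6, d(19) = 2, d(20) = 6, d(21) = 4, d(22) = 4, d(23) = 2, d(24) = 8, d(25) = 3, d(26) = 4, d(27) = 4, d(28) = 6, d(29) = 2, d(30) = 8, d(31) = 2, d(32) = 6, d(33) = 4, d(34) = 4, d(35) = 4, d(36) = 9, d(37) = 2, d(38) = 4, d(39) = 4, d(40) = 8, d(41) = 2, d(42) = 8, d(43) = 2, d(44) = 6, d(45) = 6, d(46) = 4, d(47) = 2, d(48) = 10, d(49) = 3, d(50) = 6, d(51) = 4, d(52) = 6, d(53) = 2, d(54) = 8, d(55) = 4, d(56) = 8, d(57) = 4, d(58) = 4, d(59) = 2, d(60) = 12, d(61) = 2, d(62) = 4, d(63) = 6, d(64) = 7, d(65) = 4, d(66) = 8, d(67) = 2, d(68) = 6, d(69) = 4, d(70) = 8, d(71) = 2, d(72) = 12, d(73) = 2, d(74) = 4, d(75) = 6, d(76) = 6, d(77) = 4, d(78) = 8, d(79) = 2, d(80) = 10. Summing all 80 values: 368. (Dirichlet's divisor formula: Σ_{n ≤ x} d(n) = x ln(x) + (2γ − 1) x + O(√x). For x = 80, the asymptotic estimate is ≈ 362.92.)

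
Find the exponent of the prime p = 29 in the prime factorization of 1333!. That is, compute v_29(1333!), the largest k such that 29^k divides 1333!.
v_29(1333!) = 46

Legendre's formula: v_p(n!) = Σ_{k ≥ 1} ⌊n / p^k⌋. For p = 29, n = 1333, the terms are:
  ⌊1333/29^1⌋ = ⌊1333/29⌋ = 45
  ⌊1333/29^2⌋ = ⌊1333/841⌋ = 1
(the next term ⌊1333/29^3⌋ = 0, terminating the sum). Summing: v_29(1333!) = 45 + 1 = 46.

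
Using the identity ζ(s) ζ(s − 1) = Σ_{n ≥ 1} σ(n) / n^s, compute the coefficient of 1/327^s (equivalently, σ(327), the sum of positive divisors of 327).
σ(327) = 440

In the product (Σ m^0/m^s)(Σ k / k^s) = Σ (Σ_{d | n} d) / n^s, the coefficient of 1/n^s is σ(n) = Σ_{d | n} d. For n = 327, divisors are [1, 3, 109, 327]; summing: σ(327) = 440.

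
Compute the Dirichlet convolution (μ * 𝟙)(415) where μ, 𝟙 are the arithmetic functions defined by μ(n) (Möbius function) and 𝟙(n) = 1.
(μ * 𝟙)(415) = 0

Divisors of 415: [1, 5, 83, 415]. For each d | 415:
  d = 1: μ(1) · 𝟙(415/1) = 1 · 1 = 1
  d = 5: μ(5) · 𝟙(415/5) = -1 · 1 = -1
  d = 83: μ(83) · 𝟙(415/83) = -1 · 1 = -1
  d = 415: μ(415) · 𝟙(415/415) = 1 · 1 = 1
Summing: (μ * 𝟙)(415) = 1 + -1 + -1 + 1 = 0.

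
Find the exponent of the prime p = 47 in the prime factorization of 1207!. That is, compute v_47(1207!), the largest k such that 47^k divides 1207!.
v_47(1207!) = 25

Legendre's formula: v_p(n!) = Σ_{k ≥ 1} ⌊n / p^k⌋. For p = 47, n = 1207, the terms are:
  ⌊1207/47^1⌋ = ⌊1207/47⌋ = 25
(the next term ⌊1207/47^2⌋ = 0, terminating the sum). Summing: v_47(1207!) = 25 = 25.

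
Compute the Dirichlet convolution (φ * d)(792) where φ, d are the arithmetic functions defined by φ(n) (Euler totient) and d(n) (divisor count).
(φ * d)(792) = 2340

Divisors of 792: [1, 2, 3, 4, 6, 8, 9, 11, 12, 18, 22, 24, 33, 36, 44, 66, 72, 88, 99, 132, 198, 264, 396, 792]. For each d | 792:
  d = 1: φ(1) · d(792/1) = 1 · 24 = 24
  d = 2: φ(2) · d(792/2) = 1 · 18 = 18
  d = 3: φ(3) · d(792/3) = 2 · 16 = 32
  d = 4: φ(4) · d(792/4) = 2 · 12 = 24
  d = 6: φ(6) · d(792/6) = 2 · 12 = 24
  d = 8: φ(8) · d(792/8) = 4 · 6 = 24
  d = 9: φ(9) · d(792/9) = 6 · 8 = 48
  d = 11: φ(11) · d(792/11) = 10 · 12 = 120
  d = 12: φ(12) · d(792/12) = 4 · 8 = 32
  d = 18: φ(18) · d(792/18) = 6 · 6 = 36
  d = 22: φ(22) · d(792/22) = 10 · 9 = 90
  d = 24: φ(24) · d(792/24) = 8 · 4 = 32
  d = 33: φ(33) · d(792/33) = 20 · 8 = 160
  d = 36: φ(36) · d(792/36) = 12 · 4 = 48
  d = 44: φ(44) · d(792/44) = 20 · 6 = 120
  d = 66: φ(66) · d(792/66) = 20 · 6 = 120
  d = 72: φ(72) · d(792/72) = 24 · 2 = 48
  d = 88: φ(88) · d(792/88) = 40 · 3 = 120
  d = 99: φ(99) · d(792/99) = 60 · 4 = 240
  d = 132: φ(132) · d(792/132) = 40 · 4 = 160
  d = 198: φ(198) · d(792/198) = 60 · 3 = 180
  d = 264: φ(264) · d(792/264) = 80 · 2 = 160
  d = 396: φ(396) · d(792/396) = 120 · 2 = 240
  d = 792: φ(792) · d(792/792) = 240 · 1 = 240
Summing: (φ * d)(792) = 24 + 18 + 32 + 24 + 24 + 24 + 48 + 120 + 32 + 36 + 90 + 32 + 160 + 48 + 120 + 120 + 48 + 120 + 240 + 160 + 180 + 160 + 240 + 240 = 2340.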